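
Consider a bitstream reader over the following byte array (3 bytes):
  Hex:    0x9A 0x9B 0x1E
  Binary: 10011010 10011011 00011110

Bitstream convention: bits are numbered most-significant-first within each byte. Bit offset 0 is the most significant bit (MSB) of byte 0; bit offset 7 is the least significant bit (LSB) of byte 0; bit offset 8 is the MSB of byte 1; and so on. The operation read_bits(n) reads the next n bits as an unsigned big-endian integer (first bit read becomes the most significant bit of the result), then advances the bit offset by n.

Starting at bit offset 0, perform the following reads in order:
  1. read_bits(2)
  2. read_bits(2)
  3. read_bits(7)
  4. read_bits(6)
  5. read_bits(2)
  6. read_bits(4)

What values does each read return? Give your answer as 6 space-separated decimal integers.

Read 1: bits[0:2] width=2 -> value=2 (bin 10); offset now 2 = byte 0 bit 2; 22 bits remain
Read 2: bits[2:4] width=2 -> value=1 (bin 01); offset now 4 = byte 0 bit 4; 20 bits remain
Read 3: bits[4:11] width=7 -> value=84 (bin 1010100); offset now 11 = byte 1 bit 3; 13 bits remain
Read 4: bits[11:17] width=6 -> value=54 (bin 110110); offset now 17 = byte 2 bit 1; 7 bits remain
Read 5: bits[17:19] width=2 -> value=0 (bin 00); offset now 19 = byte 2 bit 3; 5 bits remain
Read 6: bits[19:23] width=4 -> value=15 (bin 1111); offset now 23 = byte 2 bit 7; 1 bits remain

Answer: 2 1 84 54 0 15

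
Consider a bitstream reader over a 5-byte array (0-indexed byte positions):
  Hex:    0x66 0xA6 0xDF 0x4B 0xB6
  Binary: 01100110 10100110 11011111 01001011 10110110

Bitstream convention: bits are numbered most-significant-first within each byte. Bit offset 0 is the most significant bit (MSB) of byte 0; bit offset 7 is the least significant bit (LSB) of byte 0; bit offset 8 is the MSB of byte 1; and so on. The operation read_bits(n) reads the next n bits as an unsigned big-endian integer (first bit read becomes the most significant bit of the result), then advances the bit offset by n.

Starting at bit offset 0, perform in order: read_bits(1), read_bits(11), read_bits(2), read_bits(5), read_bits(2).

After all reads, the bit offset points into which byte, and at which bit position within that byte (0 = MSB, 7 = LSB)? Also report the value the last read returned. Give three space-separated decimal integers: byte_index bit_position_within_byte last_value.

Read 1: bits[0:1] width=1 -> value=0 (bin 0); offset now 1 = byte 0 bit 1; 39 bits remain
Read 2: bits[1:12] width=11 -> value=1642 (bin 11001101010); offset now 12 = byte 1 bit 4; 28 bits remain
Read 3: bits[12:14] width=2 -> value=1 (bin 01); offset now 14 = byte 1 bit 6; 26 bits remain
Read 4: bits[14:19] width=5 -> value=22 (bin 10110); offset now 19 = byte 2 bit 3; 21 bits remain
Read 5: bits[19:21] width=2 -> value=3 (bin 11); offset now 21 = byte 2 bit 5; 19 bits remain

Answer: 2 5 3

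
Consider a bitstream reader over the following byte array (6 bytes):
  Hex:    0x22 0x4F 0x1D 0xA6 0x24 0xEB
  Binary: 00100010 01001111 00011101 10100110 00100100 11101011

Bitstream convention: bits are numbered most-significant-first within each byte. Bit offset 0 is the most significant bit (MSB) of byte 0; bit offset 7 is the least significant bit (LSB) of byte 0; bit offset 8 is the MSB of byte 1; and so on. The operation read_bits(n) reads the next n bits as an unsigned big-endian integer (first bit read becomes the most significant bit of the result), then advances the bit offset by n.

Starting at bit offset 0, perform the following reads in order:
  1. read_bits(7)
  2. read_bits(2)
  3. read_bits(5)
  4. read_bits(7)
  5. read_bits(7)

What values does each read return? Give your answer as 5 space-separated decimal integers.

Read 1: bits[0:7] width=7 -> value=17 (bin 0010001); offset now 7 = byte 0 bit 7; 41 bits remain
Read 2: bits[7:9] width=2 -> value=0 (bin 00); offset now 9 = byte 1 bit 1; 39 bits remain
Read 3: bits[9:14] width=5 -> value=19 (bin 10011); offset now 14 = byte 1 bit 6; 34 bits remain
Read 4: bits[14:21] width=7 -> value=99 (bin 1100011); offset now 21 = byte 2 bit 5; 27 bits remain
Read 5: bits[21:28] width=7 -> value=90 (bin 1011010); offset now 28 = byte 3 bit 4; 20 bits remain

Answer: 17 0 19 99 90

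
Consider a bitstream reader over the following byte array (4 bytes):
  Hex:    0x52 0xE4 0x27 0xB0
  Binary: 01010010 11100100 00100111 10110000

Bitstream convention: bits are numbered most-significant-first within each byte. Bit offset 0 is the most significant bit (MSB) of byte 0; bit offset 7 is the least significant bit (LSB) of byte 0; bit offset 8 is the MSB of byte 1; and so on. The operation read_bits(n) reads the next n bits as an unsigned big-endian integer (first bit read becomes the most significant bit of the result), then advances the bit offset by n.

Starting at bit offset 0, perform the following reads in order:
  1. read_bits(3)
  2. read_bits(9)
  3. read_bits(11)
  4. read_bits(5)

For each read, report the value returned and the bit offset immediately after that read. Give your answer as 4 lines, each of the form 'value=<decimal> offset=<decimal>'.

Read 1: bits[0:3] width=3 -> value=2 (bin 010); offset now 3 = byte 0 bit 3; 29 bits remain
Read 2: bits[3:12] width=9 -> value=302 (bin 100101110); offset now 12 = byte 1 bit 4; 20 bits remain
Read 3: bits[12:23] width=11 -> value=531 (bin 01000010011); offset now 23 = byte 2 bit 7; 9 bits remain
Read 4: bits[23:28] width=5 -> value=27 (bin 11011); offset now 28 = byte 3 bit 4; 4 bits remain

Answer: value=2 offset=3
value=302 offset=12
value=531 offset=23
value=27 offset=28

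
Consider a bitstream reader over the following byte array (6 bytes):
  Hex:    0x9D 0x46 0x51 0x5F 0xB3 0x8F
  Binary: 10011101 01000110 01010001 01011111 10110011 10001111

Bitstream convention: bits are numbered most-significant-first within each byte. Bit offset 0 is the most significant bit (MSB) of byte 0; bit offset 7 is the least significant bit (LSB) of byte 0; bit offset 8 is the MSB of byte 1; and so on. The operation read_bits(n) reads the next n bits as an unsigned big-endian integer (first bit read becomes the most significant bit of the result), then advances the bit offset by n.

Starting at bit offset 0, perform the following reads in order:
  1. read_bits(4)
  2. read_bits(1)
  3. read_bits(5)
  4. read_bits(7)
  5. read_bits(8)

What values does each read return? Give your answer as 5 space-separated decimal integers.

Read 1: bits[0:4] width=4 -> value=9 (bin 1001); offset now 4 = byte 0 bit 4; 44 bits remain
Read 2: bits[4:5] width=1 -> value=1 (bin 1); offset now 5 = byte 0 bit 5; 43 bits remain
Read 3: bits[5:10] width=5 -> value=21 (bin 10101); offset now 10 = byte 1 bit 2; 38 bits remain
Read 4: bits[10:17] width=7 -> value=12 (bin 0001100); offset now 17 = byte 2 bit 1; 31 bits remain
Read 5: bits[17:25] width=8 -> value=162 (bin 10100010); offset now 25 = byte 3 bit 1; 23 bits remain

Answer: 9 1 21 12 162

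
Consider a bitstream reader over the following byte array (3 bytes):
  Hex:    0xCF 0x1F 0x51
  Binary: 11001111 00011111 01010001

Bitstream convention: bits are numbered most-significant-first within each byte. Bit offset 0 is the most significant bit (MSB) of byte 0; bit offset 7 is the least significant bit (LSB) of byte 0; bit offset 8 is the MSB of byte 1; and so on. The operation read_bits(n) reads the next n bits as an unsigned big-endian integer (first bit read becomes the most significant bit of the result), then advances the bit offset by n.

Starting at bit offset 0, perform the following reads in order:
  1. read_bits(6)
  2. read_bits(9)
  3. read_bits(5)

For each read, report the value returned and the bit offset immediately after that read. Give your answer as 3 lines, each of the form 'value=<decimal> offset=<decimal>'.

Answer: value=51 offset=6
value=399 offset=15
value=21 offset=20

Derivation:
Read 1: bits[0:6] width=6 -> value=51 (bin 110011); offset now 6 = byte 0 bit 6; 18 bits remain
Read 2: bits[6:15] width=9 -> value=399 (bin 110001111); offset now 15 = byte 1 bit 7; 9 bits remain
Read 3: bits[15:20] width=5 -> value=21 (bin 10101); offset now 20 = byte 2 bit 4; 4 bits remain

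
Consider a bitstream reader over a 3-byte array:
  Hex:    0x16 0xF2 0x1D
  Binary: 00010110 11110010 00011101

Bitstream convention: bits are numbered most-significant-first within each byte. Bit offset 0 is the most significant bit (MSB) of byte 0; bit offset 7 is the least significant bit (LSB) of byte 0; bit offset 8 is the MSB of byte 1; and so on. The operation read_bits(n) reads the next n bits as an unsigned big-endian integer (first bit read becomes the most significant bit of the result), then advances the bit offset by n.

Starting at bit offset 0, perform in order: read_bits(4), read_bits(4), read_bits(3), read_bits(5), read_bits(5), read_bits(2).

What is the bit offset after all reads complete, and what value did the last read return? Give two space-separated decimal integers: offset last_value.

Answer: 23 2

Derivation:
Read 1: bits[0:4] width=4 -> value=1 (bin 0001); offset now 4 = byte 0 bit 4; 20 bits remain
Read 2: bits[4:8] width=4 -> value=6 (bin 0110); offset now 8 = byte 1 bit 0; 16 bits remain
Read 3: bits[8:11] width=3 -> value=7 (bin 111); offset now 11 = byte 1 bit 3; 13 bits remain
Read 4: bits[11:16] width=5 -> value=18 (bin 10010); offset now 16 = byte 2 bit 0; 8 bits remain
Read 5: bits[16:21] width=5 -> value=3 (bin 00011); offset now 21 = byte 2 bit 5; 3 bits remain
Read 6: bits[21:23] width=2 -> value=2 (bin 10); offset now 23 = byte 2 bit 7; 1 bits remain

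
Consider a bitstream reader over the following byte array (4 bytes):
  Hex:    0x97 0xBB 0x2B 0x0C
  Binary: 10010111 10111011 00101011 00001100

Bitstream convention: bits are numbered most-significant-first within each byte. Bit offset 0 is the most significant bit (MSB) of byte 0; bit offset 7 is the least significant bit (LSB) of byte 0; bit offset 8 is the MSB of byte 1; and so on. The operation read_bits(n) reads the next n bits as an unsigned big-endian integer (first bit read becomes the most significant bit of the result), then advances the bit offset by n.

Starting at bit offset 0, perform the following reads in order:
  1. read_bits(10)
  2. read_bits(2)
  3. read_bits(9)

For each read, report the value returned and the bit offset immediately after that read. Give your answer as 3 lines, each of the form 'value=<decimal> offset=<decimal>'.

Read 1: bits[0:10] width=10 -> value=606 (bin 1001011110); offset now 10 = byte 1 bit 2; 22 bits remain
Read 2: bits[10:12] width=2 -> value=3 (bin 11); offset now 12 = byte 1 bit 4; 20 bits remain
Read 3: bits[12:21] width=9 -> value=357 (bin 101100101); offset now 21 = byte 2 bit 5; 11 bits remain

Answer: value=606 offset=10
value=3 offset=12
value=357 offset=21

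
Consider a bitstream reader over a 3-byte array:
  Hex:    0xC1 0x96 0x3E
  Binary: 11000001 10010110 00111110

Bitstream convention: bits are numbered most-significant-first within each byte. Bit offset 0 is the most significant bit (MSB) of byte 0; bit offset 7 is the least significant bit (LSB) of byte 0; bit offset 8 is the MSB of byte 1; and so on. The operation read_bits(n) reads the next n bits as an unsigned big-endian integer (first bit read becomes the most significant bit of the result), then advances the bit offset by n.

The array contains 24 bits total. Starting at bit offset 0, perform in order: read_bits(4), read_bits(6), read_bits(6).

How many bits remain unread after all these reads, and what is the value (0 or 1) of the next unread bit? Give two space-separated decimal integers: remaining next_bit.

Read 1: bits[0:4] width=4 -> value=12 (bin 1100); offset now 4 = byte 0 bit 4; 20 bits remain
Read 2: bits[4:10] width=6 -> value=6 (bin 000110); offset now 10 = byte 1 bit 2; 14 bits remain
Read 3: bits[10:16] width=6 -> value=22 (bin 010110); offset now 16 = byte 2 bit 0; 8 bits remain

Answer: 8 0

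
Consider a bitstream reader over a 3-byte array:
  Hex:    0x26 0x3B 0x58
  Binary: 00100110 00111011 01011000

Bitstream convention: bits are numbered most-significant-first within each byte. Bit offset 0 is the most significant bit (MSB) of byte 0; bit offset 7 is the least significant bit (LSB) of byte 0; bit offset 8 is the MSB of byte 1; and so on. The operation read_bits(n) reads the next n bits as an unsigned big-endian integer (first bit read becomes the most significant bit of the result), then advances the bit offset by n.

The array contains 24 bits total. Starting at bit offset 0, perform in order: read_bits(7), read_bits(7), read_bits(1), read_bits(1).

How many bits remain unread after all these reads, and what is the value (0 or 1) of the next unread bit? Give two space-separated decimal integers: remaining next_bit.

Answer: 8 0

Derivation:
Read 1: bits[0:7] width=7 -> value=19 (bin 0010011); offset now 7 = byte 0 bit 7; 17 bits remain
Read 2: bits[7:14] width=7 -> value=14 (bin 0001110); offset now 14 = byte 1 bit 6; 10 bits remain
Read 3: bits[14:15] width=1 -> value=1 (bin 1); offset now 15 = byte 1 bit 7; 9 bits remain
Read 4: bits[15:16] width=1 -> value=1 (bin 1); offset now 16 = byte 2 bit 0; 8 bits remain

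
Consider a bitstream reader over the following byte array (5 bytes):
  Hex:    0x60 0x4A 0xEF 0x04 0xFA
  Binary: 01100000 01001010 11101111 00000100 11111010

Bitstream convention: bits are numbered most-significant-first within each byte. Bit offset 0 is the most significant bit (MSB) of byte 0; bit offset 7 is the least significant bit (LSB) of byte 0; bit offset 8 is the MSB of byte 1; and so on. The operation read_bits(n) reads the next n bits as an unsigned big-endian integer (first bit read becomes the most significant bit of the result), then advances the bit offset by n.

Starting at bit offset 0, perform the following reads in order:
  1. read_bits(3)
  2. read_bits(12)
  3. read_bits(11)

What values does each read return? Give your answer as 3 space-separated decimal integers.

Answer: 3 37 956

Derivation:
Read 1: bits[0:3] width=3 -> value=3 (bin 011); offset now 3 = byte 0 bit 3; 37 bits remain
Read 2: bits[3:15] width=12 -> value=37 (bin 000000100101); offset now 15 = byte 1 bit 7; 25 bits remain
Read 3: bits[15:26] width=11 -> value=956 (bin 01110111100); offset now 26 = byte 3 bit 2; 14 bits remain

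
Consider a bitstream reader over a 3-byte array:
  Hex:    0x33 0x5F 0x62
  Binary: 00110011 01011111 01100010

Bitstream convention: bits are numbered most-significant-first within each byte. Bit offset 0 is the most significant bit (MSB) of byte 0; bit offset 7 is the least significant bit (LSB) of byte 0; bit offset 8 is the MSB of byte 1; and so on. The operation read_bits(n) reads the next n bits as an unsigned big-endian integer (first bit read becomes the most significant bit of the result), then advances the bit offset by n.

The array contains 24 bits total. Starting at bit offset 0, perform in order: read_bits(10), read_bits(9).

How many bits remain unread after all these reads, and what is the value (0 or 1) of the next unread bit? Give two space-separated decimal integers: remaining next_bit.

Answer: 5 0

Derivation:
Read 1: bits[0:10] width=10 -> value=205 (bin 0011001101); offset now 10 = byte 1 bit 2; 14 bits remain
Read 2: bits[10:19] width=9 -> value=251 (bin 011111011); offset now 19 = byte 2 bit 3; 5 bits remain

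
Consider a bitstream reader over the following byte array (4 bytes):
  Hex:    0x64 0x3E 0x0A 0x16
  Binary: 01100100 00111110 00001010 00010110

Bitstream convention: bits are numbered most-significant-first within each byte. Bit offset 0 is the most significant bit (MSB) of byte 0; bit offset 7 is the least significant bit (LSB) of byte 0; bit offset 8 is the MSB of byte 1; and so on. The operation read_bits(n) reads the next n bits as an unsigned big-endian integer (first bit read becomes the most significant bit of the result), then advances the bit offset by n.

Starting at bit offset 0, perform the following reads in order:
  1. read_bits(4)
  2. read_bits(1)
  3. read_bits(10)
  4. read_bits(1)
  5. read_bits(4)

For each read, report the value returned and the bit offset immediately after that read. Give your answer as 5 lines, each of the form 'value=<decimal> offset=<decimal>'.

Answer: value=6 offset=4
value=0 offset=5
value=543 offset=15
value=0 offset=16
value=0 offset=20

Derivation:
Read 1: bits[0:4] width=4 -> value=6 (bin 0110); offset now 4 = byte 0 bit 4; 28 bits remain
Read 2: bits[4:5] width=1 -> value=0 (bin 0); offset now 5 = byte 0 bit 5; 27 bits remain
Read 3: bits[5:15] width=10 -> value=543 (bin 1000011111); offset now 15 = byte 1 bit 7; 17 bits remain
Read 4: bits[15:16] width=1 -> value=0 (bin 0); offset now 16 = byte 2 bit 0; 16 bits remain
Read 5: bits[16:20] width=4 -> value=0 (bin 0000); offset now 20 = byte 2 bit 4; 12 bits remain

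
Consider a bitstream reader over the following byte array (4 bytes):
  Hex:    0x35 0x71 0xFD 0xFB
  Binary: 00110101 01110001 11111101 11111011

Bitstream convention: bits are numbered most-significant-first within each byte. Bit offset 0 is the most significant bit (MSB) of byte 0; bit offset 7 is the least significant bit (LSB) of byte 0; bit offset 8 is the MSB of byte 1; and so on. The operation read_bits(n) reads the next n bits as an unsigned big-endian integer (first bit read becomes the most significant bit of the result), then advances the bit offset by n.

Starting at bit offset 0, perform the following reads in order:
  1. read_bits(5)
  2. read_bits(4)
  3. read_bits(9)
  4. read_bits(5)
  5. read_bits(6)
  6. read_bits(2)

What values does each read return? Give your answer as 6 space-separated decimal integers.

Read 1: bits[0:5] width=5 -> value=6 (bin 00110); offset now 5 = byte 0 bit 5; 27 bits remain
Read 2: bits[5:9] width=4 -> value=10 (bin 1010); offset now 9 = byte 1 bit 1; 23 bits remain
Read 3: bits[9:18] width=9 -> value=455 (bin 111000111); offset now 18 = byte 2 bit 2; 14 bits remain
Read 4: bits[18:23] width=5 -> value=30 (bin 11110); offset now 23 = byte 2 bit 7; 9 bits remain
Read 5: bits[23:29] width=6 -> value=63 (bin 111111); offset now 29 = byte 3 bit 5; 3 bits remain
Read 6: bits[29:31] width=2 -> value=1 (bin 01); offset now 31 = byte 3 bit 7; 1 bits remain

Answer: 6 10 455 30 63 1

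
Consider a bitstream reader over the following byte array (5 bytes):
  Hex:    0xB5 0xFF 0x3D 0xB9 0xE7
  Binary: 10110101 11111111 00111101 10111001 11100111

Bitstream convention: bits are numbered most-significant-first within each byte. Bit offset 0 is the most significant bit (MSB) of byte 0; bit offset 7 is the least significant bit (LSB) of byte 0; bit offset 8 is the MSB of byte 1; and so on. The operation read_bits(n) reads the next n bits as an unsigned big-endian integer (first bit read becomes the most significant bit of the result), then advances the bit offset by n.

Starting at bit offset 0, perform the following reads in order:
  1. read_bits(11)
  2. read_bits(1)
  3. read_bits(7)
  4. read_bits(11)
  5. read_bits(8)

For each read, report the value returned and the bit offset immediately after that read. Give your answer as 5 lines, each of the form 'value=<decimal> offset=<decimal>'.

Read 1: bits[0:11] width=11 -> value=1455 (bin 10110101111); offset now 11 = byte 1 bit 3; 29 bits remain
Read 2: bits[11:12] width=1 -> value=1 (bin 1); offset now 12 = byte 1 bit 4; 28 bits remain
Read 3: bits[12:19] width=7 -> value=121 (bin 1111001); offset now 19 = byte 2 bit 3; 21 bits remain
Read 4: bits[19:30] width=11 -> value=1902 (bin 11101101110); offset now 30 = byte 3 bit 6; 10 bits remain
Read 5: bits[30:38] width=8 -> value=121 (bin 01111001); offset now 38 = byte 4 bit 6; 2 bits remain

Answer: value=1455 offset=11
value=1 offset=12
value=121 offset=19
value=1902 offset=30
value=121 offset=38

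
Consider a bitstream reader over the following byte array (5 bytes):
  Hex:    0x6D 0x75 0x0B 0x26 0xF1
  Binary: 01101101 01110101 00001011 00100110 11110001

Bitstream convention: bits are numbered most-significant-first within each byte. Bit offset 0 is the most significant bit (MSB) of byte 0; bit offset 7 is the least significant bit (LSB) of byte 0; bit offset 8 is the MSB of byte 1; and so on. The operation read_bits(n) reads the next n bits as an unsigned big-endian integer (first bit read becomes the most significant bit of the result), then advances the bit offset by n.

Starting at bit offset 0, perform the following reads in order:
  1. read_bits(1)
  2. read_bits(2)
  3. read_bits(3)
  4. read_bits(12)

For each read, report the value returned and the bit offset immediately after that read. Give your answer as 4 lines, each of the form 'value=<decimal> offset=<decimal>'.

Read 1: bits[0:1] width=1 -> value=0 (bin 0); offset now 1 = byte 0 bit 1; 39 bits remain
Read 2: bits[1:3] width=2 -> value=3 (bin 11); offset now 3 = byte 0 bit 3; 37 bits remain
Read 3: bits[3:6] width=3 -> value=3 (bin 011); offset now 6 = byte 0 bit 6; 34 bits remain
Read 4: bits[6:18] width=12 -> value=1492 (bin 010111010100); offset now 18 = byte 2 bit 2; 22 bits remain

Answer: value=0 offset=1
value=3 offset=3
value=3 offset=6
value=1492 offset=18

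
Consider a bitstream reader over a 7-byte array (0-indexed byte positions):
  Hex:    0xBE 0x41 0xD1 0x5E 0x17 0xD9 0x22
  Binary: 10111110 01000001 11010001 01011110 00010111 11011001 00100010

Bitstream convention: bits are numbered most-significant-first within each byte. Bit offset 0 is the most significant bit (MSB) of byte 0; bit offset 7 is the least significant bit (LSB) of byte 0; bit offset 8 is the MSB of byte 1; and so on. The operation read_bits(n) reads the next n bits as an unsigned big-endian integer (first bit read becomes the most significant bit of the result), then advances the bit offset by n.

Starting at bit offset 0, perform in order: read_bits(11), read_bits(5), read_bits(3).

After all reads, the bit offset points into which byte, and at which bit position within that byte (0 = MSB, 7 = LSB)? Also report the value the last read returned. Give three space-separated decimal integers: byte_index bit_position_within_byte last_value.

Answer: 2 3 6

Derivation:
Read 1: bits[0:11] width=11 -> value=1522 (bin 10111110010); offset now 11 = byte 1 bit 3; 45 bits remain
Read 2: bits[11:16] width=5 -> value=1 (bin 00001); offset now 16 = byte 2 bit 0; 40 bits remain
Read 3: bits[16:19] width=3 -> value=6 (bin 110); offset now 19 = byte 2 bit 3; 37 bits remain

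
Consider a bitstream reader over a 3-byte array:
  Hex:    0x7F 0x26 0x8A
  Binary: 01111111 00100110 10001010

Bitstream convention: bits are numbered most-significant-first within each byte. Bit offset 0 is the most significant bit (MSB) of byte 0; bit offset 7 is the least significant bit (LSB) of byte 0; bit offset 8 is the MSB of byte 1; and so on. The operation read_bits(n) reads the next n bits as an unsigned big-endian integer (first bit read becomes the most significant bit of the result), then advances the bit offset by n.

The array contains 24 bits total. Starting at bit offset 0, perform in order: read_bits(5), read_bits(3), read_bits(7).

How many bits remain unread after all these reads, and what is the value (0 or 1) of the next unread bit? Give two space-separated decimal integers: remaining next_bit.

Answer: 9 0

Derivation:
Read 1: bits[0:5] width=5 -> value=15 (bin 01111); offset now 5 = byte 0 bit 5; 19 bits remain
Read 2: bits[5:8] width=3 -> value=7 (bin 111); offset now 8 = byte 1 bit 0; 16 bits remain
Read 3: bits[8:15] width=7 -> value=19 (bin 0010011); offset now 15 = byte 1 bit 7; 9 bits remain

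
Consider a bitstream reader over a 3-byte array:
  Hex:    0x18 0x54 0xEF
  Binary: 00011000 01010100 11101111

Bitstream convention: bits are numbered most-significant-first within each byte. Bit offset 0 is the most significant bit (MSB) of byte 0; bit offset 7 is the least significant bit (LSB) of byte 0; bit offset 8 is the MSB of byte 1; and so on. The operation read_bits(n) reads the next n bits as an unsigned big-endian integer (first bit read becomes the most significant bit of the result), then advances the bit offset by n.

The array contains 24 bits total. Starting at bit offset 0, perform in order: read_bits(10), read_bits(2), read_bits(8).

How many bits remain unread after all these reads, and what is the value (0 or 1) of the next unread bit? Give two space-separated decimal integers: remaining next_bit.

Answer: 4 1

Derivation:
Read 1: bits[0:10] width=10 -> value=97 (bin 0001100001); offset now 10 = byte 1 bit 2; 14 bits remain
Read 2: bits[10:12] width=2 -> value=1 (bin 01); offset now 12 = byte 1 bit 4; 12 bits remain
Read 3: bits[12:20] width=8 -> value=78 (bin 01001110); offset now 20 = byte 2 bit 4; 4 bits remain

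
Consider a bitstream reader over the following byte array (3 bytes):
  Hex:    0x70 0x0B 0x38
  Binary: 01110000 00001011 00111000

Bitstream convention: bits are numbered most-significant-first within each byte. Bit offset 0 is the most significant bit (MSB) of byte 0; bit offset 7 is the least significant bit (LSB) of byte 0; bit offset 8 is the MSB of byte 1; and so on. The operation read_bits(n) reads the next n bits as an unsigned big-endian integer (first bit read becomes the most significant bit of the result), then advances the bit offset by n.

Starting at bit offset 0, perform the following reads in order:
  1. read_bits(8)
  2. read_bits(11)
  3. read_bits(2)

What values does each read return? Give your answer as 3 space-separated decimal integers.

Answer: 112 89 3

Derivation:
Read 1: bits[0:8] width=8 -> value=112 (bin 01110000); offset now 8 = byte 1 bit 0; 16 bits remain
Read 2: bits[8:19] width=11 -> value=89 (bin 00001011001); offset now 19 = byte 2 bit 3; 5 bits remain
Read 3: bits[19:21] width=2 -> value=3 (bin 11); offset now 21 = byte 2 bit 5; 3 bits remain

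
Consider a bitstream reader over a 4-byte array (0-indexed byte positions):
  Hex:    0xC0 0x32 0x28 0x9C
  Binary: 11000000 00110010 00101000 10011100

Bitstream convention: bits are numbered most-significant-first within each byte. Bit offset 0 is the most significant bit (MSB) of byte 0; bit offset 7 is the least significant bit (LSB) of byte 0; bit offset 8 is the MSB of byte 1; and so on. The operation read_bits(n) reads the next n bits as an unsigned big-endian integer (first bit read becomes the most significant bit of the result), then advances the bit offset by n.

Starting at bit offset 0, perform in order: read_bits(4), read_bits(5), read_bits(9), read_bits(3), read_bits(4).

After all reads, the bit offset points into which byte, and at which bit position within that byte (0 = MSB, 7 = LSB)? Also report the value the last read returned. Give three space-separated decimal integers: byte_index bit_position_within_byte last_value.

Read 1: bits[0:4] width=4 -> value=12 (bin 1100); offset now 4 = byte 0 bit 4; 28 bits remain
Read 2: bits[4:9] width=5 -> value=0 (bin 00000); offset now 9 = byte 1 bit 1; 23 bits remain
Read 3: bits[9:18] width=9 -> value=200 (bin 011001000); offset now 18 = byte 2 bit 2; 14 bits remain
Read 4: bits[18:21] width=3 -> value=5 (bin 101); offset now 21 = byte 2 bit 5; 11 bits remain
Read 5: bits[21:25] width=4 -> value=1 (bin 0001); offset now 25 = byte 3 bit 1; 7 bits remain

Answer: 3 1 1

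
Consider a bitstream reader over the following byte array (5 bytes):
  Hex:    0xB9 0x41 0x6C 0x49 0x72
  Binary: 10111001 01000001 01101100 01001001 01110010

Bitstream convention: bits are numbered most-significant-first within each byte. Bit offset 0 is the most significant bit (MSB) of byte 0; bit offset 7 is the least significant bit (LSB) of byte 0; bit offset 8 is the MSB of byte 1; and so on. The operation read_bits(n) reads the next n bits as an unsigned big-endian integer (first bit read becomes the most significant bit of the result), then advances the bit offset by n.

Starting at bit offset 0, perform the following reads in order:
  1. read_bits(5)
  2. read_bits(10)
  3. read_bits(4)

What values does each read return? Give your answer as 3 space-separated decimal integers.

Read 1: bits[0:5] width=5 -> value=23 (bin 10111); offset now 5 = byte 0 bit 5; 35 bits remain
Read 2: bits[5:15] width=10 -> value=160 (bin 0010100000); offset now 15 = byte 1 bit 7; 25 bits remain
Read 3: bits[15:19] width=4 -> value=11 (bin 1011); offset now 19 = byte 2 bit 3; 21 bits remain

Answer: 23 160 11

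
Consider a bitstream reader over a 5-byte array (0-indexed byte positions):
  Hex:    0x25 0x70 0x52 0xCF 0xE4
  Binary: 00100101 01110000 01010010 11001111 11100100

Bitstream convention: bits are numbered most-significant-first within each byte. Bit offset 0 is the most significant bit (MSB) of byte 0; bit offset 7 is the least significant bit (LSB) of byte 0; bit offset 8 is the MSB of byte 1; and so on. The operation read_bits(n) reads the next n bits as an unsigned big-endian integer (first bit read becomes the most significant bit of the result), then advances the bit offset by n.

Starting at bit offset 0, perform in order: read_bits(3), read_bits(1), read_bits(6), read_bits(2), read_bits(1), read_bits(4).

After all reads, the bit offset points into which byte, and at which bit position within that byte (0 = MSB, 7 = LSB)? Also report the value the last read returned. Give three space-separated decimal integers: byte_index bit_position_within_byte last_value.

Answer: 2 1 0

Derivation:
Read 1: bits[0:3] width=3 -> value=1 (bin 001); offset now 3 = byte 0 bit 3; 37 bits remain
Read 2: bits[3:4] width=1 -> value=0 (bin 0); offset now 4 = byte 0 bit 4; 36 bits remain
Read 3: bits[4:10] width=6 -> value=21 (bin 010101); offset now 10 = byte 1 bit 2; 30 bits remain
Read 4: bits[10:12] width=2 -> value=3 (bin 11); offset now 12 = byte 1 bit 4; 28 bits remain
Read 5: bits[12:13] width=1 -> value=0 (bin 0); offset now 13 = byte 1 bit 5; 27 bits remain
Read 6: bits[13:17] width=4 -> value=0 (bin 0000); offset now 17 = byte 2 bit 1; 23 bits remain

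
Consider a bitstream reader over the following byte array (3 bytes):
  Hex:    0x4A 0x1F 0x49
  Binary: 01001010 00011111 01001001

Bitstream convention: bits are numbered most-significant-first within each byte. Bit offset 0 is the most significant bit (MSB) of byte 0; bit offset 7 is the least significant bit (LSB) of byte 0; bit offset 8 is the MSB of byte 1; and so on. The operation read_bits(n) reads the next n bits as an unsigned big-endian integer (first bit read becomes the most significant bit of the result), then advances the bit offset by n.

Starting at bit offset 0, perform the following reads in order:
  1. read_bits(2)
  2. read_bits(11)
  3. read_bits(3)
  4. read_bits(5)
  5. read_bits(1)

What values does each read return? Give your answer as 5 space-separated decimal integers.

Answer: 1 323 7 9 0

Derivation:
Read 1: bits[0:2] width=2 -> value=1 (bin 01); offset now 2 = byte 0 bit 2; 22 bits remain
Read 2: bits[2:13] width=11 -> value=323 (bin 00101000011); offset now 13 = byte 1 bit 5; 11 bits remain
Read 3: bits[13:16] width=3 -> value=7 (bin 111); offset now 16 = byte 2 bit 0; 8 bits remain
Read 4: bits[16:21] width=5 -> value=9 (bin 01001); offset now 21 = byte 2 bit 5; 3 bits remain
Read 5: bits[21:22] width=1 -> value=0 (bin 0); offset now 22 = byte 2 bit 6; 2 bits remain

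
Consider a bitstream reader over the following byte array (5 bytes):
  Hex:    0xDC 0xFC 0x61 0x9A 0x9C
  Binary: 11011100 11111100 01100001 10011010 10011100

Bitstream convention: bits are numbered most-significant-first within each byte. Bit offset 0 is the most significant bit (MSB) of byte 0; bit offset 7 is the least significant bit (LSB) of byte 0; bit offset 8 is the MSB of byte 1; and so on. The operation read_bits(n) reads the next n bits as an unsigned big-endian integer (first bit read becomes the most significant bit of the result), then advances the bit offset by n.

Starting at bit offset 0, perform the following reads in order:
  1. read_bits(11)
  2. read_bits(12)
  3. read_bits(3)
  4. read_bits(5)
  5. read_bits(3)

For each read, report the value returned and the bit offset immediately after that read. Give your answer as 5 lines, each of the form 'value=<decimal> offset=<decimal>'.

Read 1: bits[0:11] width=11 -> value=1767 (bin 11011100111); offset now 11 = byte 1 bit 3; 29 bits remain
Read 2: bits[11:23] width=12 -> value=3632 (bin 111000110000); offset now 23 = byte 2 bit 7; 17 bits remain
Read 3: bits[23:26] width=3 -> value=6 (bin 110); offset now 26 = byte 3 bit 2; 14 bits remain
Read 4: bits[26:31] width=5 -> value=13 (bin 01101); offset now 31 = byte 3 bit 7; 9 bits remain
Read 5: bits[31:34] width=3 -> value=2 (bin 010); offset now 34 = byte 4 bit 2; 6 bits remain

Answer: value=1767 offset=11
value=3632 offset=23
value=6 offset=26
value=13 offset=31
value=2 offset=34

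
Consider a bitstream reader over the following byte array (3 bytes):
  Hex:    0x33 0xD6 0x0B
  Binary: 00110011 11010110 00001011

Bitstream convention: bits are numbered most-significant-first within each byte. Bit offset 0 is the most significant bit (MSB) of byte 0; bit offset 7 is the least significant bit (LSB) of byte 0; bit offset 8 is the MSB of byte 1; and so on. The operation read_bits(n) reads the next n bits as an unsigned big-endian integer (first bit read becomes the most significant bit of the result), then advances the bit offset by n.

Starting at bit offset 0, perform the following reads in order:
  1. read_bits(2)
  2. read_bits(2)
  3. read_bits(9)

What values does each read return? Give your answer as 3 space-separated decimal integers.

Read 1: bits[0:2] width=2 -> value=0 (bin 00); offset now 2 = byte 0 bit 2; 22 bits remain
Read 2: bits[2:4] width=2 -> value=3 (bin 11); offset now 4 = byte 0 bit 4; 20 bits remain
Read 3: bits[4:13] width=9 -> value=122 (bin 001111010); offset now 13 = byte 1 bit 5; 11 bits remain

Answer: 0 3 122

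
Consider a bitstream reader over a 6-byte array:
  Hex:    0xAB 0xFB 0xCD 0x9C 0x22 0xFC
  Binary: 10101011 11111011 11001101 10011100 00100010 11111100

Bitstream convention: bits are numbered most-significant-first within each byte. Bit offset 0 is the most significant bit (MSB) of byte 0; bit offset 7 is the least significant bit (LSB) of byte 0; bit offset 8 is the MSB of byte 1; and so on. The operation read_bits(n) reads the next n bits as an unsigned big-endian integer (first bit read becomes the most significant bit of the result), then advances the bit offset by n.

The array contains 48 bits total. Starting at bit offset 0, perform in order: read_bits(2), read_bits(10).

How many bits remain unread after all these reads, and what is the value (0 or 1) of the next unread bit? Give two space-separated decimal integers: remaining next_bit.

Read 1: bits[0:2] width=2 -> value=2 (bin 10); offset now 2 = byte 0 bit 2; 46 bits remain
Read 2: bits[2:12] width=10 -> value=703 (bin 1010111111); offset now 12 = byte 1 bit 4; 36 bits remain

Answer: 36 1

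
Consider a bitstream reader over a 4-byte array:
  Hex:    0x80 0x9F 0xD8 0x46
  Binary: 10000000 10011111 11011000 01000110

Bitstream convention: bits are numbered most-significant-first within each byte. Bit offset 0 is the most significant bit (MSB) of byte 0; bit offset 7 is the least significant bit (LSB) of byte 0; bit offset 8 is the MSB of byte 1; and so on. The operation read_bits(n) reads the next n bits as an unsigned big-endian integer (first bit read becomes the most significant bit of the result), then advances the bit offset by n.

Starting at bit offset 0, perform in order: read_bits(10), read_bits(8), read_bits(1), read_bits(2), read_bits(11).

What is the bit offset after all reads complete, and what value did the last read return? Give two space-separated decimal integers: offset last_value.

Read 1: bits[0:10] width=10 -> value=514 (bin 1000000010); offset now 10 = byte 1 bit 2; 22 bits remain
Read 2: bits[10:18] width=8 -> value=127 (bin 01111111); offset now 18 = byte 2 bit 2; 14 bits remain
Read 3: bits[18:19] width=1 -> value=0 (bin 0); offset now 19 = byte 2 bit 3; 13 bits remain
Read 4: bits[19:21] width=2 -> value=3 (bin 11); offset now 21 = byte 2 bit 5; 11 bits remain
Read 5: bits[21:32] width=11 -> value=70 (bin 00001000110); offset now 32 = byte 4 bit 0; 0 bits remain

Answer: 32 70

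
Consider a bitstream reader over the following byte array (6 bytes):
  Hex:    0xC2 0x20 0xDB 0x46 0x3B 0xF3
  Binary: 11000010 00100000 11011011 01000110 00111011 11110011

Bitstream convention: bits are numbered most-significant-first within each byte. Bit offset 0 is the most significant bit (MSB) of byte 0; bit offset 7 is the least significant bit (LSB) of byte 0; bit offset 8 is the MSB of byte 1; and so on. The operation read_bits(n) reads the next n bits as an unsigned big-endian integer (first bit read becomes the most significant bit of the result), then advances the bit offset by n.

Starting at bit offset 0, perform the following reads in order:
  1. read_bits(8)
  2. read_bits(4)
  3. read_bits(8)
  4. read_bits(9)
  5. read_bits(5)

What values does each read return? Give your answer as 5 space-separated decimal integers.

Answer: 194 2 13 360 24

Derivation:
Read 1: bits[0:8] width=8 -> value=194 (bin 11000010); offset now 8 = byte 1 bit 0; 40 bits remain
Read 2: bits[8:12] width=4 -> value=2 (bin 0010); offset now 12 = byte 1 bit 4; 36 bits remain
Read 3: bits[12:20] width=8 -> value=13 (bin 00001101); offset now 20 = byte 2 bit 4; 28 bits remain
Read 4: bits[20:29] width=9 -> value=360 (bin 101101000); offset now 29 = byte 3 bit 5; 19 bits remain
Read 5: bits[29:34] width=5 -> value=24 (bin 11000); offset now 34 = byte 4 bit 2; 14 bits remain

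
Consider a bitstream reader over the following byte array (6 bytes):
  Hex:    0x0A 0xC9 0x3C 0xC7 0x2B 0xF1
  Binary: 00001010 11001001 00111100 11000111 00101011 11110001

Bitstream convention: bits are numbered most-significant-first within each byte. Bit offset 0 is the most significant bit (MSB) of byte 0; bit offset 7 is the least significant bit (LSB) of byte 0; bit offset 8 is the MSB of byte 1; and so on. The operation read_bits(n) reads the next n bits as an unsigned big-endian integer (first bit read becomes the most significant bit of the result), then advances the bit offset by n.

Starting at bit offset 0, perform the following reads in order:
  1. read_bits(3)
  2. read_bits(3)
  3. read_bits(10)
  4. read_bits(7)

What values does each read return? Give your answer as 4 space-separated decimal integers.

Answer: 0 2 713 30

Derivation:
Read 1: bits[0:3] width=3 -> value=0 (bin 000); offset now 3 = byte 0 bit 3; 45 bits remain
Read 2: bits[3:6] width=3 -> value=2 (bin 010); offset now 6 = byte 0 bit 6; 42 bits remain
Read 3: bits[6:16] width=10 -> value=713 (bin 1011001001); offset now 16 = byte 2 bit 0; 32 bits remain
Read 4: bits[16:23] width=7 -> value=30 (bin 0011110); offset now 23 = byte 2 bit 7; 25 bits remain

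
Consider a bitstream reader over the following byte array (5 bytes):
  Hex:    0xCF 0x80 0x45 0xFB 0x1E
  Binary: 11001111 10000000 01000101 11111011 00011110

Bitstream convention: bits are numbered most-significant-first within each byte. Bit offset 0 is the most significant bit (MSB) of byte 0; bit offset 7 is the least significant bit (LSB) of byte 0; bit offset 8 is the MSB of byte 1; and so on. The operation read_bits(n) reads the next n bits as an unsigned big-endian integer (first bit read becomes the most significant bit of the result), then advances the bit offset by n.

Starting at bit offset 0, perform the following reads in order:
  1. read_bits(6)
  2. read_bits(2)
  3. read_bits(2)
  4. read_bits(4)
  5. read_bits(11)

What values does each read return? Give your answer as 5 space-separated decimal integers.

Read 1: bits[0:6] width=6 -> value=51 (bin 110011); offset now 6 = byte 0 bit 6; 34 bits remain
Read 2: bits[6:8] width=2 -> value=3 (bin 11); offset now 8 = byte 1 bit 0; 32 bits remain
Read 3: bits[8:10] width=2 -> value=2 (bin 10); offset now 10 = byte 1 bit 2; 30 bits remain
Read 4: bits[10:14] width=4 -> value=0 (bin 0000); offset now 14 = byte 1 bit 6; 26 bits remain
Read 5: bits[14:25] width=11 -> value=139 (bin 00010001011); offset now 25 = byte 3 bit 1; 15 bits remain

Answer: 51 3 2 0 139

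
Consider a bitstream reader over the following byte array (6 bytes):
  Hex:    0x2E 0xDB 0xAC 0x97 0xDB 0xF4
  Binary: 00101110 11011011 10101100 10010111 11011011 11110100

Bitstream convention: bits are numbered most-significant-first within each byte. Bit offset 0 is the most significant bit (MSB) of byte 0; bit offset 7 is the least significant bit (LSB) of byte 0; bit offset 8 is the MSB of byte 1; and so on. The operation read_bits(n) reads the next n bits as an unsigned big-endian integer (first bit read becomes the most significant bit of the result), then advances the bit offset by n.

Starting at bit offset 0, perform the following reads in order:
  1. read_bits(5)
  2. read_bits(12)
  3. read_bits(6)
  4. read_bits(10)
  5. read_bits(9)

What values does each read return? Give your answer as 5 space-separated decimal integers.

Read 1: bits[0:5] width=5 -> value=5 (bin 00101); offset now 5 = byte 0 bit 5; 43 bits remain
Read 2: bits[5:17] width=12 -> value=3511 (bin 110110110111); offset now 17 = byte 2 bit 1; 31 bits remain
Read 3: bits[17:23] width=6 -> value=22 (bin 010110); offset now 23 = byte 2 bit 7; 25 bits remain
Read 4: bits[23:33] width=10 -> value=303 (bin 0100101111); offset now 33 = byte 4 bit 1; 15 bits remain
Read 5: bits[33:42] width=9 -> value=367 (bin 101101111); offset now 42 = byte 5 bit 2; 6 bits remain

Answer: 5 3511 22 303 367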